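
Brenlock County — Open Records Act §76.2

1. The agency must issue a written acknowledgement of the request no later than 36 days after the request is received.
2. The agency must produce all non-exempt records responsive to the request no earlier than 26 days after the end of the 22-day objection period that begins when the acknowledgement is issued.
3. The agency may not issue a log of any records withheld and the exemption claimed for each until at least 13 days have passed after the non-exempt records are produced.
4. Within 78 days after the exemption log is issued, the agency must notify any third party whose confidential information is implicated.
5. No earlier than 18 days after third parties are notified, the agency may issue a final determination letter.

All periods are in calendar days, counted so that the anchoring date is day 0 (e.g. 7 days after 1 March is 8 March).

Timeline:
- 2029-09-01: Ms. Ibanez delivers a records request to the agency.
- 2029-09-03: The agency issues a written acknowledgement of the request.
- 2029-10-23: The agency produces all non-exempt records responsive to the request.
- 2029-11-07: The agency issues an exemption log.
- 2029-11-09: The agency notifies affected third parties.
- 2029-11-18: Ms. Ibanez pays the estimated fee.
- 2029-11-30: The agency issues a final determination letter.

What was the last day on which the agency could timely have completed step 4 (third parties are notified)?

2030-01-24

Step 4 runs from 2029-11-07, when the exemption log is issued. 78 days after 2029-11-07 is 2030-01-24.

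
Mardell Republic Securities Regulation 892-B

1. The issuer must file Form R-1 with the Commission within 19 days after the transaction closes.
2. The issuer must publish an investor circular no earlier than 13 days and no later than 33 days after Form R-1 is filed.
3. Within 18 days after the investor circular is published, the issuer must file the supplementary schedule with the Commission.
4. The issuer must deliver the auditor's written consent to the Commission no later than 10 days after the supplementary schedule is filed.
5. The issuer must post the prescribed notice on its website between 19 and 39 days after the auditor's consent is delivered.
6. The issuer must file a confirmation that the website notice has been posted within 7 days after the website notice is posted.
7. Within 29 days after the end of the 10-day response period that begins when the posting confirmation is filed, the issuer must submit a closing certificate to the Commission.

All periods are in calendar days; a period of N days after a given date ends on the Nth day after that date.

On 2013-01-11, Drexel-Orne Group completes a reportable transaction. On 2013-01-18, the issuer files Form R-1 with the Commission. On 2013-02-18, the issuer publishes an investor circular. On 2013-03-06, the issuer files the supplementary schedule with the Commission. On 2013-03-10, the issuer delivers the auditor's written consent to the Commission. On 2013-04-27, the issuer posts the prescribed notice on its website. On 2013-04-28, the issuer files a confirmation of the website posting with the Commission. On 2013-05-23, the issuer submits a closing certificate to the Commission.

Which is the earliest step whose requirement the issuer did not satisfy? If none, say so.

Step 1: 19 days after 2013-01-11 (when the transaction closes) is 2013-01-30; completed 2013-01-18, before the deadline.
Step 2: the window is 13–33 days after 2013-01-18 (when Form R-1 is filed), so 2013-01-31 through 2013-02-20; done 2013-02-18 — within the window.
Step 3: 18 days after 2013-02-18 (when the investor circular is published) is 2013-03-08; completed 2013-03-06, before the deadline.
Step 4: 10 days after 2013-03-06 (when the supplementary schedule is filed) is 2013-03-16; 2013-03-10 is within that limit.
Step 5: the window is 19–39 days after 2013-03-10 (when the auditor's consent is delivered), so 2013-03-29 through 2013-04-18; done 2013-04-27 — 9 days after the window closed.

Step 5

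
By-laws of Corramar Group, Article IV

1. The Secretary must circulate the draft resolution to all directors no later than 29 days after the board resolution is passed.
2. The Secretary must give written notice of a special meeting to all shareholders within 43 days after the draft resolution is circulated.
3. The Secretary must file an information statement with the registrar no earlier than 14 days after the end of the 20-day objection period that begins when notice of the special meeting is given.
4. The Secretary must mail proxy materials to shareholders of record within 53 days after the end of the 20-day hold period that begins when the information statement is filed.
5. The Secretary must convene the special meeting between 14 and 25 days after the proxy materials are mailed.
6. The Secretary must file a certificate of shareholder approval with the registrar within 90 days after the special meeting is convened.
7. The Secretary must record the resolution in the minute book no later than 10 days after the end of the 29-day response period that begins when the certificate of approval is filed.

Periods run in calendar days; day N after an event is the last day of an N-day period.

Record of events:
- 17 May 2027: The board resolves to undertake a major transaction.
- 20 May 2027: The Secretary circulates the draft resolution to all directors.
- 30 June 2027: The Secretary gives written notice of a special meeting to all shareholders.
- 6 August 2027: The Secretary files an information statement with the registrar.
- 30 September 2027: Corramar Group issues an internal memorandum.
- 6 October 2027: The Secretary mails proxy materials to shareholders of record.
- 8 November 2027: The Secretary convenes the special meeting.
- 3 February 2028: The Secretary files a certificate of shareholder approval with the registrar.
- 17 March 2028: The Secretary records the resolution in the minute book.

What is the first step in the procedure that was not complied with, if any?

Step 5

Step 1: 29 days after 17 May 2027 (when the board resolution is passed) is 15 June 2027; 20 May 2027 is within that limit.
Step 2: 43 days after 20 May 2027 (when the draft resolution is circulated) is 2 July 2027; completed 30 June 2027, before the deadline.
Step 3: the earliest permitted date is 14 days after 20 July 2027 (end of the 20-day objection period, which began when notice of the special meeting is given on 30 June 2027), i.e. 3 August 2027; done 6 August 2027, after the minimum wait.
Step 4: 53 days after 26 August 2027 (end of the 20-day hold period, which began when the information statement is filed on 6 August 2027) is 18 October 2027; 6 October 2027 is within that limit.
Step 5: the window is 14–25 days after 6 October 2027 (when the proxy materials are mailed), so 20 October 2027 through 31 October 2027; done 8 November 2027 — 8 days after the window closed.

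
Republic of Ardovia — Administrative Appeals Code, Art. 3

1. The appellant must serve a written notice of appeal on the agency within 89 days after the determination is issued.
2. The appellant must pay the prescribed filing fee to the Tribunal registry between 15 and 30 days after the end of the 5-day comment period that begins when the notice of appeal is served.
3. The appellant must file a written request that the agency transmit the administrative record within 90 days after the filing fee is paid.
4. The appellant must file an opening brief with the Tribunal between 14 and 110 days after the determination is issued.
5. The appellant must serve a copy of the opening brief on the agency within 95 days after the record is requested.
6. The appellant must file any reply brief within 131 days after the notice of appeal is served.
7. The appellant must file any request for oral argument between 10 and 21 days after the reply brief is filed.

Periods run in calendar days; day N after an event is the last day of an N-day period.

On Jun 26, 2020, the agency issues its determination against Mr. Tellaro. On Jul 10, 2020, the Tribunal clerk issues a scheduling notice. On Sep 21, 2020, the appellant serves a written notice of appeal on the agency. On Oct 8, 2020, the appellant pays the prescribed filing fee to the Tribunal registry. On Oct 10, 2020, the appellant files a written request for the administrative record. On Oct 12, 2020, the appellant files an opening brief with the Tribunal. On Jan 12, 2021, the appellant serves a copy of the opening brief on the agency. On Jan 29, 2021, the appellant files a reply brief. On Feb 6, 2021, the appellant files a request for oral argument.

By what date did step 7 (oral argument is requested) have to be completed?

Step 7 runs from Jan 29, 2021, when the reply brief is filed. The window is 10–21 days after Jan 29, 2021; it closes on Feb 19, 2021.

Feb 19, 2021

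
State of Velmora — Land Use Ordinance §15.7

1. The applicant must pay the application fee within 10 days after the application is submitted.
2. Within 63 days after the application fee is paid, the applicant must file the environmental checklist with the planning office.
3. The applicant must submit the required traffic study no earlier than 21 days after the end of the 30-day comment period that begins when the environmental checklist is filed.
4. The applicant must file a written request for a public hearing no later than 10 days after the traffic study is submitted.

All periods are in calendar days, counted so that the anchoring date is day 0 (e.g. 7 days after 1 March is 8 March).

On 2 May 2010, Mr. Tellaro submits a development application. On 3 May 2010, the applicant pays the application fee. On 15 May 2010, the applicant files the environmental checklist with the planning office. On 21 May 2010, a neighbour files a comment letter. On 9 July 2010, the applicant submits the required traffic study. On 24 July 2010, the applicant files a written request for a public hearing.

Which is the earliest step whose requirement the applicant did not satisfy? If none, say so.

Step 4

Step 1: 10 days after 2 May 2010 (when the application is submitted) is 12 May 2010; completed 3 May 2010, before the deadline.
Step 2: 63 days after 3 May 2010 (when the application fee is paid) is 5 July 2010; 15 May 2010 is within that limit.
Step 3: the earliest permitted date is 21 days after 14 June 2010 (end of the 30-day comment period, which began when the environmental checklist is filed on 15 May 2010), i.e. 5 July 2010; 9 July 2010 is on or after that date.
Step 4: 10 days after 9 July 2010 (when the traffic study is submitted) is 19 July 2010; done 24 July 2010 — 5 days late.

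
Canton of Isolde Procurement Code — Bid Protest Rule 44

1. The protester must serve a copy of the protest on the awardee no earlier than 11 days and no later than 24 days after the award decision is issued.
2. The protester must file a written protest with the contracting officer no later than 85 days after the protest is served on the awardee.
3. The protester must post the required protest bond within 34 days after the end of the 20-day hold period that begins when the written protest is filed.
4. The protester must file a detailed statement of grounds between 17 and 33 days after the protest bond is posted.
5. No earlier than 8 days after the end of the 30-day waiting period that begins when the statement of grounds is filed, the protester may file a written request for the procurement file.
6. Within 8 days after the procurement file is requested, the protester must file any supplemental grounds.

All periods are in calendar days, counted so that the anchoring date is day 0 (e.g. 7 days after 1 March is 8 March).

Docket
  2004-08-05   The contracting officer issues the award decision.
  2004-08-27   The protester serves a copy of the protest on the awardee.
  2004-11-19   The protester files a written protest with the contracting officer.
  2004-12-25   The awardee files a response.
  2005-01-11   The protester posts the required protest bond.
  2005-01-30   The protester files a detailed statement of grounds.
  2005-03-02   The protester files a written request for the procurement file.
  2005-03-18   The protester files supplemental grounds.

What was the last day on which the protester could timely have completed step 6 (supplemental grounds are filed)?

Step 6 runs from 2005-03-02, when the procurement file is requested. 8 days after 2005-03-02 is 2005-03-10.

2005-03-10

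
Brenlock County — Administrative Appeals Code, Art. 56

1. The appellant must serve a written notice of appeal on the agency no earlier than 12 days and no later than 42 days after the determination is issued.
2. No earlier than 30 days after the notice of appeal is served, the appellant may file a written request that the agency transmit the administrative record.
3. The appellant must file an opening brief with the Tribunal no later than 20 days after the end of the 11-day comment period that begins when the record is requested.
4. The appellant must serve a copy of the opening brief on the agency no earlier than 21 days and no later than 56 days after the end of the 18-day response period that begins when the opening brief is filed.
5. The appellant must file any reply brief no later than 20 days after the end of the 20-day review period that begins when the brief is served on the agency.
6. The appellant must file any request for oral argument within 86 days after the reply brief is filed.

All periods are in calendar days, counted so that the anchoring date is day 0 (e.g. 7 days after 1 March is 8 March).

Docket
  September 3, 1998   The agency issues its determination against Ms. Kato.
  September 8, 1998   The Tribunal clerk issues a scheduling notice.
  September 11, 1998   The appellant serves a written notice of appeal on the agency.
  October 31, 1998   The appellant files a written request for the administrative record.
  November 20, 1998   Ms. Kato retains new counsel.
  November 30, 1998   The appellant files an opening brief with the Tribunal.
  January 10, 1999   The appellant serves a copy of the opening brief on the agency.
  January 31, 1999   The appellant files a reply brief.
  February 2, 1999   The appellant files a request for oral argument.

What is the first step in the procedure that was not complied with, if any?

Step 1

Step 1 — 12 and 42 days from September 3, 1998 (when the determination is issued) are September 15, 1998 and October 15, 1998 respectively; done September 11, 1998 — 4 days before the window opened.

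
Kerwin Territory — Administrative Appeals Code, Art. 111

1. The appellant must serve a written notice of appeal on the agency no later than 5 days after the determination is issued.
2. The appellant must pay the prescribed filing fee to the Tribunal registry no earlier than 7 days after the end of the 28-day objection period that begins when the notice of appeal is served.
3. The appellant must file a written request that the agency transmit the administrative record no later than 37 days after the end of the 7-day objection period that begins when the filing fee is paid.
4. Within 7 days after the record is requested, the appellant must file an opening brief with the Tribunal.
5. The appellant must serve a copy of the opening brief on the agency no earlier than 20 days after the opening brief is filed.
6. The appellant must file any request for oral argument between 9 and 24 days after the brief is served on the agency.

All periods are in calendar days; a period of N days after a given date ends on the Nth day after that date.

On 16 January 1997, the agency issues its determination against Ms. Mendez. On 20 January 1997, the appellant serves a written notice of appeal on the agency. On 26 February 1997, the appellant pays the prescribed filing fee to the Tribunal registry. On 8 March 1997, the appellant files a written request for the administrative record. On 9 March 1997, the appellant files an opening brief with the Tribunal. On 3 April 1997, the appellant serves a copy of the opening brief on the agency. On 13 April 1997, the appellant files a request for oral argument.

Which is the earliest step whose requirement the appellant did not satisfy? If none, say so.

Step 1: 5 days after 16 January 1997 (when the determination is issued) is 21 January 1997; done 20 January 1997 — timely.
Step 2: the earliest permitted date is 7 days after 17 February 1997 (end of the 28-day objection period, which began when the notice of appeal is served on 20 January 1997), i.e. 24 February 1997; done 26 February 1997 — permitted.
Step 3: 37 days after 5 March 1997 (end of the 7-day objection period, which began when the filing fee is paid on 26 February 1997) is 11 April 1997; 8 March 1997 is within that limit.
Step 4: 7 days after 8 March 1997 (when the record is requested) is 15 March 1997; done 9 March 1997 — timely.
Step 5: the earliest permitted date is 20 days after 9 March 1997 (when the opening brief is filed), i.e. 29 March 1997; 3 April 1997 is on or after that date.
Step 6: the window is 9–24 days after 3 April 1997 (when the brief is served on the agency), so 12 April 1997 through 27 April 1997; 13 April 1997 falls inside that range.

None — every step was satisfied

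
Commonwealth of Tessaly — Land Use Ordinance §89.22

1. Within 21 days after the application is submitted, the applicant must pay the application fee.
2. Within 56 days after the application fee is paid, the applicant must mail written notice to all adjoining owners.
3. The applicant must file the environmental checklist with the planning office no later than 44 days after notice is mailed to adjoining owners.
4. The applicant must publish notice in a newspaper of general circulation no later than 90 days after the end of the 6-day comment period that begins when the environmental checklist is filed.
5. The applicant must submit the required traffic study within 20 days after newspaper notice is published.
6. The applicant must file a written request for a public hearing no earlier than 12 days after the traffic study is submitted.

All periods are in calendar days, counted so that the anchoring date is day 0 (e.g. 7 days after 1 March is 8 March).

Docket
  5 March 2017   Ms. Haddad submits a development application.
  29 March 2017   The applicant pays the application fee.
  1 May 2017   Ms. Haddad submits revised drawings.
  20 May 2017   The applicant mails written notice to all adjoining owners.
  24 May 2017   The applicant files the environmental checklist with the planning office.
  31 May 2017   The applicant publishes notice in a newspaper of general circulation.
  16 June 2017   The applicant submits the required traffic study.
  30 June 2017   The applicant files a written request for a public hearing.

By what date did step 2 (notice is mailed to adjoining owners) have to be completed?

Step 2 runs from 29 March 2017, when the application fee is paid. 56 days after 29 March 2017 is 24 May 2017.

24 May 2017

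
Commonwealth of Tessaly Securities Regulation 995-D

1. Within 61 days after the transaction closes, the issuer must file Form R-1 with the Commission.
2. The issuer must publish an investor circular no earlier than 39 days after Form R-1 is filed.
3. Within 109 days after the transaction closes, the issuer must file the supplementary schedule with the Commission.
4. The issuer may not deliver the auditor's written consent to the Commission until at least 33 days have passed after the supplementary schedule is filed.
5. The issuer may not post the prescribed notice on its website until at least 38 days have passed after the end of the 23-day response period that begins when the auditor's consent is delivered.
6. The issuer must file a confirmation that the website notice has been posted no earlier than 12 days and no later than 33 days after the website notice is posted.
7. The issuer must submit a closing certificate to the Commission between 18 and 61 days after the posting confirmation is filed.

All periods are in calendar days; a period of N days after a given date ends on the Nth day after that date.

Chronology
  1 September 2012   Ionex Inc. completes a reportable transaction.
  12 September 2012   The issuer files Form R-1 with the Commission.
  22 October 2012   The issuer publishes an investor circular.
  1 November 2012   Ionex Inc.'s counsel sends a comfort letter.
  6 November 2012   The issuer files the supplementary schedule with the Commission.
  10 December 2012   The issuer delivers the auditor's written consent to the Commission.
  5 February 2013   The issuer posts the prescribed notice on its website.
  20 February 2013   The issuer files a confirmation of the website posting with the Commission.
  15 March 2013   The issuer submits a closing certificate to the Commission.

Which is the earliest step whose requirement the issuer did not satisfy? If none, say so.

(1) due by 1 September 2012 + 61 days = 1 November 2012; 12 September 2012 is within that limit.
(2) permitted from 12 September 2012 + 39 days = 21 October 2012 onward; 22 October 2012 is on or after that date.
(3) due by 1 September 2012 + 109 days = 19 December 2012; completed 6 November 2012, before the deadline.
(4) permitted from 6 November 2012 + 33 days = 9 December 2012 onward; 10 December 2012 is on or after that date.
(5) permitted from 2 January 2013 + 38 days = 9 February 2013 onward; done 5 February 2013 — 4 days too early.

Step 5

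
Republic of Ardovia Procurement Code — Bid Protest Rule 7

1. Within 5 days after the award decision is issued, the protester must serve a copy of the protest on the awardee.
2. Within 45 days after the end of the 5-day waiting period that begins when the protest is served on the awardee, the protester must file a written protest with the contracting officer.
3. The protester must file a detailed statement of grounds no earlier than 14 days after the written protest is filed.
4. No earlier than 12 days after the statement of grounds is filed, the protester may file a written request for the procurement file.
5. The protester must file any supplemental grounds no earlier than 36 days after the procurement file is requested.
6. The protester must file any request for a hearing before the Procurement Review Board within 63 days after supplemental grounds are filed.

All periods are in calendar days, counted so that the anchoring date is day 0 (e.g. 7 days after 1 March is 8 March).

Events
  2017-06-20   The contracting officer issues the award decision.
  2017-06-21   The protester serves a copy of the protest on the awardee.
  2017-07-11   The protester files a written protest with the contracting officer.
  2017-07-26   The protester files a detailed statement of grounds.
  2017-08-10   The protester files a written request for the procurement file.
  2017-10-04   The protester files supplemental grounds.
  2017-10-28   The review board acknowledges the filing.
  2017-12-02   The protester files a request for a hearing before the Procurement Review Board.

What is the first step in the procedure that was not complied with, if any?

None — every step was satisfied

Step 1 — counting 5 days from 2017-06-20 (when the award decision is issued) gives a deadline of 2017-06-25; done 2017-06-21 — timely.
Step 2 — counting 45 days from 2017-06-26 (end of the 5-day waiting period, which began when the protest is served on the awardee on 2017-06-21) gives a deadline of 2017-08-10; done 2017-07-11 — timely.
Step 3 — must wait 14 days from 2017-07-11 (when the written protest is filed), so not before 2017-07-25; 2017-07-26 is on or after that date.
Step 4 — must wait 12 days from 2017-07-26 (when the statement of grounds is filed), so not before 2017-08-07; 2017-08-10 is on or after that date.
Step 5 — must wait 36 days from 2017-08-10 (when the procurement file is requested), so not before 2017-09-15; done 2017-10-04, after the minimum wait.
Step 6 — counting 63 days from 2017-10-04 (when supplemental grounds are filed) gives a deadline of 2017-12-06; completed 2017-12-02, before the deadline.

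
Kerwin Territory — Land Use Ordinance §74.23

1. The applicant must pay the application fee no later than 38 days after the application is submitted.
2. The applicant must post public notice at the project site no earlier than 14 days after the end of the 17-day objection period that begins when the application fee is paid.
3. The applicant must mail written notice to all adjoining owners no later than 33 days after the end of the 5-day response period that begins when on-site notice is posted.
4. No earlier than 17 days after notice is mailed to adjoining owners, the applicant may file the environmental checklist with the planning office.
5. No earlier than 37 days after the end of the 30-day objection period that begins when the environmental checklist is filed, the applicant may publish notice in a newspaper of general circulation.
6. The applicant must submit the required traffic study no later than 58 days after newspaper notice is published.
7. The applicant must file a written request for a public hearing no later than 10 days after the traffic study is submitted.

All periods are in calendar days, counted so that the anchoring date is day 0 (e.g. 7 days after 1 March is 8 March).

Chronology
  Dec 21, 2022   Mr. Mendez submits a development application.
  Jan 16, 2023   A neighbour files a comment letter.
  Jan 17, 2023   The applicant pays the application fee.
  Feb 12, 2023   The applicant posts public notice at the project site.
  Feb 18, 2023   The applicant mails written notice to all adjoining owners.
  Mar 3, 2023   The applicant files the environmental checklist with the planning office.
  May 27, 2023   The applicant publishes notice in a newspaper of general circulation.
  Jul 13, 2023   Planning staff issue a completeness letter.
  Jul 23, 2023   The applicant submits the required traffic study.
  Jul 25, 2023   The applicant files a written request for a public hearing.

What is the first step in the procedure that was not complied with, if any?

Step 2

Step 1 — counting 38 days from Dec 21, 2022 (when the application is submitted) gives a deadline of Jan 28, 2023; Jan 17, 2023 is within that limit.
Step 2 — must wait 14 days from Feb 3, 2023 (end of the 17-day objection period, which began when the application fee is paid on Jan 17, 2023), so not before Feb 17, 2023; acted on Feb 12, 2023, 5 days prematurely.
Later steps need not be reached.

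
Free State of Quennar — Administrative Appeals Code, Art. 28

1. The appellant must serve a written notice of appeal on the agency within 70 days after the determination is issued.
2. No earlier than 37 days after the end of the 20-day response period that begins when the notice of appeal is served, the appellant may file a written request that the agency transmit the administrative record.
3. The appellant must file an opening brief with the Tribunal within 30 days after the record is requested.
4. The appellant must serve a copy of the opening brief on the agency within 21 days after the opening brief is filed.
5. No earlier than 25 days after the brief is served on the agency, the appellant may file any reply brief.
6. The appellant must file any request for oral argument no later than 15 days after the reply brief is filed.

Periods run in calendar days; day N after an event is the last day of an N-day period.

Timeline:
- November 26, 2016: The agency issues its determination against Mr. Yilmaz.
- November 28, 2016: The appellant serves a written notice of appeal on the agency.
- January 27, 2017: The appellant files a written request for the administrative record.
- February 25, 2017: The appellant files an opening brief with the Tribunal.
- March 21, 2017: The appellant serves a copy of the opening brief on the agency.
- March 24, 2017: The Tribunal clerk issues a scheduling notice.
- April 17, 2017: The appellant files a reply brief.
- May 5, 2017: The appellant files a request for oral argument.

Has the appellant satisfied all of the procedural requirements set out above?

No

Step 1: 70 days after November 26, 2016 (when the determination is issued) is February 4, 2017; done November 28, 2016 — timely.
Step 2: the earliest permitted date is 37 days after December 18, 2016 (end of the 20-day response period, which began when the notice of appeal is served on November 28, 2016), i.e. January 24, 2017; January 27, 2017 is on or after that date.
Step 3: 30 days after January 27, 2017 (when the record is requested) is February 26, 2017; February 25, 2017 is within that limit.
Step 4: 21 days after February 25, 2017 (when the opening brief is filed) is March 18, 2017; done March 21, 2017 — 3 days late.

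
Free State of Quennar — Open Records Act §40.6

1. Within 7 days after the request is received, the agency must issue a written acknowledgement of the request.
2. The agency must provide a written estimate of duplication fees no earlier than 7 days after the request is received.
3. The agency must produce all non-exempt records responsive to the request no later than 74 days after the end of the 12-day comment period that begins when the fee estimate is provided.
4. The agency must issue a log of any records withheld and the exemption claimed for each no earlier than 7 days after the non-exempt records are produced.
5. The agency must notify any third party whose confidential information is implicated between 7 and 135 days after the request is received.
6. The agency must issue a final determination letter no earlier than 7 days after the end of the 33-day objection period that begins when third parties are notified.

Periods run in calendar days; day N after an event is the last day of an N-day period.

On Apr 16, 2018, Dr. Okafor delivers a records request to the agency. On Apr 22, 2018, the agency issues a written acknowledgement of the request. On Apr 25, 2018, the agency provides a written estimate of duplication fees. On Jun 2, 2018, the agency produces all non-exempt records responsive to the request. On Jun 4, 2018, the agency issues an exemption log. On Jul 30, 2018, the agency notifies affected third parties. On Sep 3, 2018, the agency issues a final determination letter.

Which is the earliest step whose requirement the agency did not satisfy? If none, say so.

Step 4

Step 1 — counting 7 days from Apr 16, 2018 (when the request is received) gives a deadline of Apr 23, 2018; completed Apr 22, 2018, before the deadline.
Step 2 — must wait 7 days from Apr 16, 2018 (when the request is received), so not before Apr 23, 2018; done Apr 25, 2018 — permitted.
Step 3 — counting 74 days from May 7, 2018 (end of the 12-day comment period, which began when the fee estimate is provided on Apr 25, 2018) gives a deadline of Jul 20, 2018; Jun 2, 2018 is within that limit.
Step 4 — must wait 7 days from Jun 2, 2018 (when the non-exempt records are produced), so not before Jun 9, 2018; Jun 4, 2018 is 5 days before the earliest permitted date.
Later steps need not be reached.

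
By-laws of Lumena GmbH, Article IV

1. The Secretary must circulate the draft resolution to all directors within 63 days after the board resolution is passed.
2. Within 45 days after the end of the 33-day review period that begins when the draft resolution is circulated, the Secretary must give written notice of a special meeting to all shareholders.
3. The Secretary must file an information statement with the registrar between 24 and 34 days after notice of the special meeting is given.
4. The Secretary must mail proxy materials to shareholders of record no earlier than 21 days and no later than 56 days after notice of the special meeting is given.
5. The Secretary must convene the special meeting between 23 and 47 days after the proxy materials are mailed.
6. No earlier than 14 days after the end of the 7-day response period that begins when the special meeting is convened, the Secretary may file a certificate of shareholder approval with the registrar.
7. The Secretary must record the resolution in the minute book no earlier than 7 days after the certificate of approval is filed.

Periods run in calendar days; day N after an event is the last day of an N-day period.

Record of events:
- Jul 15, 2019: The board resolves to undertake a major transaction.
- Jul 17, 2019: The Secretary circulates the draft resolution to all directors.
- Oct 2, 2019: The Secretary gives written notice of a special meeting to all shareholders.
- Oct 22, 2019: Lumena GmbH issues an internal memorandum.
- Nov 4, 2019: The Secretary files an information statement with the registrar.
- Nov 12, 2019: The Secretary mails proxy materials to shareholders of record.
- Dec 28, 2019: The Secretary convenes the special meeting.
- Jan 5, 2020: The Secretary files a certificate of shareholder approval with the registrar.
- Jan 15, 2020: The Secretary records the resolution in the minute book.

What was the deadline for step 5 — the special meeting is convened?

Step 5 runs from Nov 12, 2019, when the proxy materials are mailed. The window is 23–47 days after Nov 12, 2019; it closes on Dec 29, 2019.

Dec 29, 2019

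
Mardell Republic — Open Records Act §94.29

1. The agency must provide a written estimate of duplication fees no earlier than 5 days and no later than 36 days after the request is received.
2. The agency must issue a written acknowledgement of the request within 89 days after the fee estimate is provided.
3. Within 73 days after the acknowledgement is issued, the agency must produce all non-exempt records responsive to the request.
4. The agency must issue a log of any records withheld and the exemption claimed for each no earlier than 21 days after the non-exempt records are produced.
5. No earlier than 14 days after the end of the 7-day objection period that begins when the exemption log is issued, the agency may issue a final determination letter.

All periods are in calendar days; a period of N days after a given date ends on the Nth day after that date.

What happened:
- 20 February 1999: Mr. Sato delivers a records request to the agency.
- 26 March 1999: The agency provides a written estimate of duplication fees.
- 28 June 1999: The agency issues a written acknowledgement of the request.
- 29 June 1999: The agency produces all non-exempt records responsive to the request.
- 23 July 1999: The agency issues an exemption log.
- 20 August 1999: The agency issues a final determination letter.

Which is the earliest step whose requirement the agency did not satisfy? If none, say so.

Step 2

(1) the permitted window runs from 20 February 1999 + 5 = 25 February 1999 to 20 February 1999 + 36 = 28 March 1999; 26 March 1999 falls inside that range.
(2) due by 26 March 1999 + 89 days = 23 June 1999; done 28 June 1999 — 5 days late.
The procedure was therefore not followed at step 2.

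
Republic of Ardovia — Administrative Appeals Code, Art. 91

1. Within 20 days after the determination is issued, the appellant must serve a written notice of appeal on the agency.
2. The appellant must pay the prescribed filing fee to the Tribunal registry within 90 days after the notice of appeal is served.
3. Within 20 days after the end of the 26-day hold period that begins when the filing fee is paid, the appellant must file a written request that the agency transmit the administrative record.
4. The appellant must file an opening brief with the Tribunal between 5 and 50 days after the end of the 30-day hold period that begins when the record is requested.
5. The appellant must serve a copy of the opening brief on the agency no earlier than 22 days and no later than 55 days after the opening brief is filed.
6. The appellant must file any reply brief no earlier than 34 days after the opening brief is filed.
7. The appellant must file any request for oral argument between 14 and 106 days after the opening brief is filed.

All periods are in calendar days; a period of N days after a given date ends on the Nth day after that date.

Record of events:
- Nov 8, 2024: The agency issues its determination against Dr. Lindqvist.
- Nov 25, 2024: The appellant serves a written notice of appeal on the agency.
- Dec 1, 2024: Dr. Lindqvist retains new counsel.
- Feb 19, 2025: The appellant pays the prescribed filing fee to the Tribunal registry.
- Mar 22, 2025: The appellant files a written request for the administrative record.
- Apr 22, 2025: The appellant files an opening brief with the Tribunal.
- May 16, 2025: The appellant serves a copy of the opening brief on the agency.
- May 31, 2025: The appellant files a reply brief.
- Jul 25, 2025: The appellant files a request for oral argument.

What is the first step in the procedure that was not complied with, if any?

Step 4

Step 1 — counting 20 days from Nov 8, 2024 (when the determination is issued) gives a deadline of Nov 28, 2024; completed Nov 25, 2024, before the deadline.
Step 2 — counting 90 days from Nov 25, 2024 (when the notice of appeal is served) gives a deadline of Feb 23, 2025; completed Feb 19, 2025, before the deadline.
Step 3 — counting 20 days from Mar 17, 2025 (end of the 26-day hold period, which began when the filing fee is paid on Feb 19, 2025) gives a deadline of Apr 6, 2025; completed Mar 22, 2025, before the deadline.
Step 4 — 5 and 50 days from Apr 21, 2025 (end of the 30-day hold period, which began when the record is requested on Mar 22, 2025) are Apr 26, 2025 and Jun 10, 2025 respectively; Apr 22, 2025 is 4 days too early.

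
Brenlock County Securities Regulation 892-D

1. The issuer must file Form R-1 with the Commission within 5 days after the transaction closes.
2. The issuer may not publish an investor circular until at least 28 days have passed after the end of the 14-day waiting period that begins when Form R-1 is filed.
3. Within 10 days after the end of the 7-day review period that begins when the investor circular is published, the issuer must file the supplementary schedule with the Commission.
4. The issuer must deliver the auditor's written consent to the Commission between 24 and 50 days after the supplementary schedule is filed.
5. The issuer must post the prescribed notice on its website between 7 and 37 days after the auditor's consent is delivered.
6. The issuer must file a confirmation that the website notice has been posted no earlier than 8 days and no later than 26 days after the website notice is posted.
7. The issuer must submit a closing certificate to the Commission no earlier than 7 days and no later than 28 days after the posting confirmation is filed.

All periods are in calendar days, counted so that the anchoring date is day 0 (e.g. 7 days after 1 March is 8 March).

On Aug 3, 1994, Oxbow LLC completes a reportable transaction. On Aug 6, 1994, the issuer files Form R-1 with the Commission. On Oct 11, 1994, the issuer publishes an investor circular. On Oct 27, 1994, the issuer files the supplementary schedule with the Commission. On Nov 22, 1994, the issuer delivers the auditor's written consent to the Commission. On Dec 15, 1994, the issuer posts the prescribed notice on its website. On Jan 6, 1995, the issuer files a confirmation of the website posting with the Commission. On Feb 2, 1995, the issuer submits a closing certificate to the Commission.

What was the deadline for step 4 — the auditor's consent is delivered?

Step 4 runs from Oct 27, 1994, when the supplementary schedule is filed. The window is 24–50 days after Oct 27, 1994; it closes on Dec 16, 1994.

Dec 16, 1994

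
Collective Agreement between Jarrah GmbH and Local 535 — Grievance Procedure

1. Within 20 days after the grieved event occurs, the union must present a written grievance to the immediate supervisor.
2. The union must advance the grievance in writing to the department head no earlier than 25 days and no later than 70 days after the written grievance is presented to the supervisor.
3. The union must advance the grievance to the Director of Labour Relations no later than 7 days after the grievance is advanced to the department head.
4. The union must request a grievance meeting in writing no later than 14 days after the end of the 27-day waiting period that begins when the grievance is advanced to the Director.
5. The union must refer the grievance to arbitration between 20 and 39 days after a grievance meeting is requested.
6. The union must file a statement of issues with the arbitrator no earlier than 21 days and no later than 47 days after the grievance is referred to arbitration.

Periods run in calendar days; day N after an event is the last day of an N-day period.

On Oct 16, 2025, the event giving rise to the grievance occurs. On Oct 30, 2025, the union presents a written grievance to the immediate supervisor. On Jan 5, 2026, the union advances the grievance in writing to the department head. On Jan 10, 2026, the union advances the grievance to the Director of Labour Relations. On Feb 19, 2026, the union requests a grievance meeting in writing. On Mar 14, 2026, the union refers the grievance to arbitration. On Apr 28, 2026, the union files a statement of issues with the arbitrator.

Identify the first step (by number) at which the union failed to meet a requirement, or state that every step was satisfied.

None — every step was satisfied

Step 1: 20 days after Oct 16, 2025 (when the grieved event occurs) is Nov 5, 2025; completed Oct 30, 2025, before the deadline.
Step 2: the window is 25–70 days after Oct 30, 2025 (when the written grievance is presented to the supervisor), so Nov 24, 2025 through Jan 8, 2026; done Jan 5, 2026 — within the window.
Step 3: 7 days after Jan 5, 2026 (when the grievance is advanced to the department head) is Jan 12, 2026; Jan 10, 2026 is within that limit.
Step 4: 14 days after Feb 6, 2026 (end of the 27-day waiting period, which began when the grievance is advanced to the Director on Jan 10, 2026) is Feb 20, 2026; completed Feb 19, 2026, before the deadline.
Step 5: the window is 20–39 days after Feb 19, 2026 (when a grievance meeting is requested), so Mar 11, 2026 through Mar 30, 2026; done Mar 14, 2026 — within the window.
Step 6: the window is 21–47 days after Mar 14, 2026 (when the grievance is referred to arbitration), so Apr 4, 2026 through Apr 30, 2026; done Apr 28, 2026 — within the window.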